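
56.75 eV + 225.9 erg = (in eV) 1.41e+14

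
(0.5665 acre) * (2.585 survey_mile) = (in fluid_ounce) 3.225e+11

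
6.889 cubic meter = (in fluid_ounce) 2.329e+05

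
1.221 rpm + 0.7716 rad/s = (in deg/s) 51.54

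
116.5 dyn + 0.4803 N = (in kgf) 0.0491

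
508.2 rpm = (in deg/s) 3049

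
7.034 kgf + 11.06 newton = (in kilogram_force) 8.162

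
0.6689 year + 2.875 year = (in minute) 1.863e+06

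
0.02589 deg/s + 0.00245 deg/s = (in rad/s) 0.0004946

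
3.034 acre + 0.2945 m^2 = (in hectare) 1.228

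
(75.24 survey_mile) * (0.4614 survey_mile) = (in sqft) 9.678e+08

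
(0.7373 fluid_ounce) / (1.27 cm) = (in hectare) 1.717e-07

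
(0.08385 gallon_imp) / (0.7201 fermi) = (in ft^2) 5.698e+12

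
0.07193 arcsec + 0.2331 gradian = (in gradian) 0.2331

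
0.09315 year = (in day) 34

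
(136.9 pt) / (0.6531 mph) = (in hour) 4.595e-05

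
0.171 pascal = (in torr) 0.001283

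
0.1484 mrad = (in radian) 0.0001484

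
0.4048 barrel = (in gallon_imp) 14.16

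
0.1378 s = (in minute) 0.002297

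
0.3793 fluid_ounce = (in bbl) 7.055e-05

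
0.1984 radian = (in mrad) 198.4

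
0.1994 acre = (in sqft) 8686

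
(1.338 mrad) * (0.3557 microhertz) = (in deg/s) 2.727e-08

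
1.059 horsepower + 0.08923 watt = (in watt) 789.8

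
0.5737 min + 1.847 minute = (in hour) 0.04034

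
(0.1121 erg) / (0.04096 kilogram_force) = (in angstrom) 279.1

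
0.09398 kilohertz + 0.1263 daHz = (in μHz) 9.524e+07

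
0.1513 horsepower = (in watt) 112.8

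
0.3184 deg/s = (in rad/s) 0.005557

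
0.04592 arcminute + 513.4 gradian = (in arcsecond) 1.663e+06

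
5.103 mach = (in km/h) 6255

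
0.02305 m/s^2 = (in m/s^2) 0.02305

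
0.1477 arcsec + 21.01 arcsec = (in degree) 0.005877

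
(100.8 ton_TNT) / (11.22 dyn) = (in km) 3.759e+12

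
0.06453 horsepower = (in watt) 48.12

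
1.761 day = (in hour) 42.26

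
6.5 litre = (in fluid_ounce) 219.8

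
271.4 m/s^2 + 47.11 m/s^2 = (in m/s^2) 318.5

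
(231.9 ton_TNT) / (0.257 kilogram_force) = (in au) 2.573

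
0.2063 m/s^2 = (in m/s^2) 0.2063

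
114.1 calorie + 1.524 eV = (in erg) 4.774e+09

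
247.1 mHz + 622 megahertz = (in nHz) 6.22e+17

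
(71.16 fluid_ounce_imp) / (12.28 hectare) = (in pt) 4.667e-05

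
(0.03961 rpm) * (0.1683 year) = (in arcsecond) 4.541e+09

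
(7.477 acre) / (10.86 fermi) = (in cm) 2.786e+20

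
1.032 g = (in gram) 1.032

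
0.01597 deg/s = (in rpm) 0.002662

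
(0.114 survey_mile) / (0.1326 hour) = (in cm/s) 38.43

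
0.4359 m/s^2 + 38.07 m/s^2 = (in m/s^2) 38.51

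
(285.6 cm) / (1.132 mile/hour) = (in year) 1.79e-07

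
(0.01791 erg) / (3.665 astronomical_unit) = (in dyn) 3.267e-16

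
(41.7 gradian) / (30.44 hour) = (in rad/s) 5.977e-06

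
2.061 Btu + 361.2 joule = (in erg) 2.536e+10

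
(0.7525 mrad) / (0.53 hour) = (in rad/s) 3.944e-07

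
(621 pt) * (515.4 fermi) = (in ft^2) 1.215e-12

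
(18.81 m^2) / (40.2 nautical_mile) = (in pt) 0.7162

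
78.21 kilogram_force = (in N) 767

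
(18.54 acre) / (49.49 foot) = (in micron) 4.974e+09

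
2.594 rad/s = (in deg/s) 148.6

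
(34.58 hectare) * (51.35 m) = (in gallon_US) 4.691e+09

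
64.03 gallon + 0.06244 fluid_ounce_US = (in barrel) 1.525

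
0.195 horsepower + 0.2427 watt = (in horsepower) 0.1953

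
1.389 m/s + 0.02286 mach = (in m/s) 9.173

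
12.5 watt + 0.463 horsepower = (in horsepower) 0.4798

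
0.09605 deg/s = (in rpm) 0.01601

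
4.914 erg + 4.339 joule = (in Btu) 0.004113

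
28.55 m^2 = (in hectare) 0.002855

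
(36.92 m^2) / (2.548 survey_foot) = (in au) 3.178e-10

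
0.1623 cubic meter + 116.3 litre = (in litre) 278.6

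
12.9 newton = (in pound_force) 2.9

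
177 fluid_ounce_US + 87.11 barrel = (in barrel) 87.14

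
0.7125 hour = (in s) 2565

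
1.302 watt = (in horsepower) 0.001746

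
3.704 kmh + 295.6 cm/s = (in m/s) 3.985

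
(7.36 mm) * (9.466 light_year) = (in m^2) 6.591e+14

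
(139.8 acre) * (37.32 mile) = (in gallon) 8.976e+12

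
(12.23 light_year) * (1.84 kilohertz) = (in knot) 4.138e+20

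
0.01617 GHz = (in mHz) 1.617e+10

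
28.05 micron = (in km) 2.805e-08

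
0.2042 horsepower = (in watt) 152.3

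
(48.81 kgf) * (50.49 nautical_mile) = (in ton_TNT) 0.0107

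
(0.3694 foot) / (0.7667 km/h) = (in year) 1.676e-08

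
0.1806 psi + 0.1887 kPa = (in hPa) 14.34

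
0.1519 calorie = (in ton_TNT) 1.519e-10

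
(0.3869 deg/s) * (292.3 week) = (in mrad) 1.194e+09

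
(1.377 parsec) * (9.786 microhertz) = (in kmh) 1.497e+12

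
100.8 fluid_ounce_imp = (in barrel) 0.01801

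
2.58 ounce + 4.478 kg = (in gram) 4551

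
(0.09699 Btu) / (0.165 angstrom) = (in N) 6.202e+12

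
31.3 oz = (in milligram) 8.873e+05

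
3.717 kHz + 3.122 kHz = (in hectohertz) 68.39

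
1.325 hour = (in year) 0.0001513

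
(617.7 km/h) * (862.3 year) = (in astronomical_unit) 31.19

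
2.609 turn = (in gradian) 1044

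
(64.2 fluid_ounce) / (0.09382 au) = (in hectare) 1.353e-17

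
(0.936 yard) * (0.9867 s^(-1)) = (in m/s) 0.8445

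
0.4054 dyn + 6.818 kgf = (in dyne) 6.686e+06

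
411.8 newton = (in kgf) 41.99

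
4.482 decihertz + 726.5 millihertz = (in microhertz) 1.175e+06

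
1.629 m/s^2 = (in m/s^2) 1.629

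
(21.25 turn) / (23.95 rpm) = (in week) 8.802e-05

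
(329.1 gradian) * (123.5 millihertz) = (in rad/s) 0.6384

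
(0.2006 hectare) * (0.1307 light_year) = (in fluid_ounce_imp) 8.73e+22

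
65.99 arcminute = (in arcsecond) 3959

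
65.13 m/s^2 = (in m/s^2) 65.13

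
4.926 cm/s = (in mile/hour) 0.1102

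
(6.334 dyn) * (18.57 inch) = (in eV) 1.865e+14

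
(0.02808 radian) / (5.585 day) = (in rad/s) 5.819e-08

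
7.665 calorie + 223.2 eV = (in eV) 2.002e+20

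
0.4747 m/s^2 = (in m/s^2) 0.4747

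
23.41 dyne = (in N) 0.0002341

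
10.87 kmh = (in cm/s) 301.9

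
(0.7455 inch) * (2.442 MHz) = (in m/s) 4.624e+04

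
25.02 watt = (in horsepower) 0.03355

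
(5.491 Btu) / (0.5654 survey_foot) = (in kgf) 3428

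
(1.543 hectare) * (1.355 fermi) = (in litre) 2.091e-08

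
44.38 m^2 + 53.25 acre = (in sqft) 2.32e+06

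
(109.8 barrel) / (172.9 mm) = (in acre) 0.02495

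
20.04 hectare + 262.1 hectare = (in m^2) 2.821e+06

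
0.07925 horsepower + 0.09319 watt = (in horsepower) 0.07937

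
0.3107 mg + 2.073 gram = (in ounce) 0.07313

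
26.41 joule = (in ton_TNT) 6.312e-09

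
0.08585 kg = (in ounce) 3.028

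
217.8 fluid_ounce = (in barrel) 0.04051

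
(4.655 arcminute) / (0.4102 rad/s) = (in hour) 9.17e-07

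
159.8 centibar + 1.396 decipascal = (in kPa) 159.8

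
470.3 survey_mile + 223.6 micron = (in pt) 2.145e+09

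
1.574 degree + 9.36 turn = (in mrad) 5.884e+04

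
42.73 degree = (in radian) 0.7458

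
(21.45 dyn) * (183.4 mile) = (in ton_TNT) 1.513e-08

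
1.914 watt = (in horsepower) 0.002567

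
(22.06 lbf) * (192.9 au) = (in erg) 2.832e+22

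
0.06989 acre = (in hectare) 0.02828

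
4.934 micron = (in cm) 0.0004934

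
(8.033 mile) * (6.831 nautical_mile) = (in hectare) 1.636e+04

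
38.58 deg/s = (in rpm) 6.43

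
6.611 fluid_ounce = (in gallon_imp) 0.04301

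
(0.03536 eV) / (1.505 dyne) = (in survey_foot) 1.235e-15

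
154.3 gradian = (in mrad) 2424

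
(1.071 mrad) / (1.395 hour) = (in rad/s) 2.133e-07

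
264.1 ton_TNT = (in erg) 1.105e+19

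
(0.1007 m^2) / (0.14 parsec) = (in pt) 6.608e-14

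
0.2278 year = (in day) 83.15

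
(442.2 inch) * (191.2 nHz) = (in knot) 4.174e-06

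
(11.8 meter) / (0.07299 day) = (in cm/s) 0.1871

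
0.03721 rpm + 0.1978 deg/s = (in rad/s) 0.007349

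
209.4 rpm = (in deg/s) 1256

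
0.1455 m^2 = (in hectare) 1.455e-05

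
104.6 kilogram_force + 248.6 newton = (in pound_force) 286.5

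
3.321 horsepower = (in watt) 2476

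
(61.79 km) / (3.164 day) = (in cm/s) 22.6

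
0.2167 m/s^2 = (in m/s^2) 0.2167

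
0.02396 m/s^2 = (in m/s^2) 0.02396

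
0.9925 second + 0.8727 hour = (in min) 52.38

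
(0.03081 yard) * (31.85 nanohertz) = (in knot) 1.744e-09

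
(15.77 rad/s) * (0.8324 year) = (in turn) 6.589e+07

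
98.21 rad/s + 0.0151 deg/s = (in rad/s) 98.21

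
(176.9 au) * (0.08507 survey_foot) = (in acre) 1.696e+08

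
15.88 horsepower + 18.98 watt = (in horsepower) 15.91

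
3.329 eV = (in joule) 5.334e-19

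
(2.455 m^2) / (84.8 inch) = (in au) 7.619e-12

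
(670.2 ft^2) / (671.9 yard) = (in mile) 6.297e-05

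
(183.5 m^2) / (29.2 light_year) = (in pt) 1.883e-12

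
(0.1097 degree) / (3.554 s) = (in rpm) 0.005144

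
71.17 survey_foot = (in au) 1.45e-10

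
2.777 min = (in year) 5.283e-06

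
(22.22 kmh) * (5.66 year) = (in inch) 4.337e+10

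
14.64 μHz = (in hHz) 1.464e-07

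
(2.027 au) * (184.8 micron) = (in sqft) 6.032e+08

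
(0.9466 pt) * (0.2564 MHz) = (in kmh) 308.2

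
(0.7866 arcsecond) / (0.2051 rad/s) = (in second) 1.859e-05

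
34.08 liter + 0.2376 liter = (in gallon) 9.066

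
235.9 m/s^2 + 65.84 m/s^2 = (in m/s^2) 301.7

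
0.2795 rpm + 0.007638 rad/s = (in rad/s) 0.03691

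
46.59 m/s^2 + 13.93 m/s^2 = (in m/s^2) 60.52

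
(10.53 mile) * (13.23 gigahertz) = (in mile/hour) 5.015e+14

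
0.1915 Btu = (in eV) 1.261e+21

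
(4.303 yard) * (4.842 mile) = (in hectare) 3.066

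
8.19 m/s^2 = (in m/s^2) 8.19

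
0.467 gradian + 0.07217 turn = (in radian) 0.4608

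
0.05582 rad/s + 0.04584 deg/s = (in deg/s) 3.244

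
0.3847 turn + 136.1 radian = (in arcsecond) 2.857e+07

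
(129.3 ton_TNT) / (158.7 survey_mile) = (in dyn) 2.118e+11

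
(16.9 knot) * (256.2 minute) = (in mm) 1.336e+08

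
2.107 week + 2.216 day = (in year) 0.04648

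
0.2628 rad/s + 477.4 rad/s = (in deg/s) 2.737e+04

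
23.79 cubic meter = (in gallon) 6285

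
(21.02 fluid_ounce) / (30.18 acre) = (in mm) 5.09e-06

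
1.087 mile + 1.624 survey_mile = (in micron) 4.363e+09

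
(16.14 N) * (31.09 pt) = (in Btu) 0.0001678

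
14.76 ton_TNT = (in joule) 6.176e+10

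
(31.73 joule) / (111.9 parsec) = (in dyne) 9.189e-13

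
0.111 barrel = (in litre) 17.65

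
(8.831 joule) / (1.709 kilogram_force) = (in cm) 52.69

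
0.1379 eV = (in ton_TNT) 5.281e-30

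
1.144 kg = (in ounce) 40.35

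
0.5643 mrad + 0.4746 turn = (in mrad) 2983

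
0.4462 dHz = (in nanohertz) 4.462e+07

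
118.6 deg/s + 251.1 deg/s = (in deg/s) 369.7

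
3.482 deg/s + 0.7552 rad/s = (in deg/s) 46.75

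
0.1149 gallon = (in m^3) 0.0004349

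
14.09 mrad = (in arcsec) 2906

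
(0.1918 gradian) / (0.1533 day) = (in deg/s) 1.303e-05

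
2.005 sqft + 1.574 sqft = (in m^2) 0.3325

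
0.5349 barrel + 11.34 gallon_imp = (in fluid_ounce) 4619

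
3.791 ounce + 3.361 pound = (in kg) 1.632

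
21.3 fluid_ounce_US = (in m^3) 0.0006299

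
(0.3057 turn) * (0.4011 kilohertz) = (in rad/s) 770.4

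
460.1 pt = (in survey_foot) 0.5325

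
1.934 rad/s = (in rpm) 18.47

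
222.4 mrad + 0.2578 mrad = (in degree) 12.76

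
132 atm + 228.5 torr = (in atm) 132.3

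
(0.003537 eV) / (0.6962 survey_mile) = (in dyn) 5.058e-20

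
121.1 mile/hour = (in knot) 105.2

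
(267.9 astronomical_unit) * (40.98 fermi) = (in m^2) 1.642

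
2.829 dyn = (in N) 2.829e-05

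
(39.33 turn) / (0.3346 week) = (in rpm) 0.01166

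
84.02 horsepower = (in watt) 6.265e+04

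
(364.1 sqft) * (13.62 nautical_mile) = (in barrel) 5.367e+06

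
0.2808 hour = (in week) 0.001671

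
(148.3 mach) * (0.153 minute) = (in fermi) 4.636e+20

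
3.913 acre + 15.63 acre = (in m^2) 7.909e+04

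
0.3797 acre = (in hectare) 0.1537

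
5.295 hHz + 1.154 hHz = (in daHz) 64.49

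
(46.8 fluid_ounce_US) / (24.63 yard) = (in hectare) 6.145e-09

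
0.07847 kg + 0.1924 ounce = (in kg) 0.08392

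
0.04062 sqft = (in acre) 9.325e-07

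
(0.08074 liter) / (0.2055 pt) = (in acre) 0.0002752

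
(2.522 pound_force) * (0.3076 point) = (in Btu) 1.154e-06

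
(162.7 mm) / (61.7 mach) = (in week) 1.28e-11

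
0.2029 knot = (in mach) 0.0003066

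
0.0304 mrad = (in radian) 3.04e-05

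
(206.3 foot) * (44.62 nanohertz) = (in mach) 8.24e-09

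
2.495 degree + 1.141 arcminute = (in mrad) 43.88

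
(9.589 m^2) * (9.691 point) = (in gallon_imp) 7.211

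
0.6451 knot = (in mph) 0.7424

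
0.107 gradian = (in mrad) 1.681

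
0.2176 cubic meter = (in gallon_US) 57.48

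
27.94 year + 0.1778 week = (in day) 1.02e+04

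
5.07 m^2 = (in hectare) 0.000507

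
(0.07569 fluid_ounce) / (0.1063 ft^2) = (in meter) 0.0002267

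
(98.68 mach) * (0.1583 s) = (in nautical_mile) 2.872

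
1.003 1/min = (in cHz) 1.672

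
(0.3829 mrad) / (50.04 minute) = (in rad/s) 1.275e-07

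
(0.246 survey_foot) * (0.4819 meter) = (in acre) 8.929e-06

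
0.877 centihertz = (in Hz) 0.00877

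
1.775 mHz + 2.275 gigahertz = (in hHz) 2.275e+07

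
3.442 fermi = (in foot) 1.129e-14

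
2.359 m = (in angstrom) 2.359e+10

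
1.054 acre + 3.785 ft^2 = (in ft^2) 4.592e+04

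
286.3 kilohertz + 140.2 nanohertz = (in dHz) 2.863e+06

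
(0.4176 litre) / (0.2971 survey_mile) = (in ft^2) 9.401e-06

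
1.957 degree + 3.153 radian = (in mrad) 3187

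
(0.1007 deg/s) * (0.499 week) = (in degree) 3.039e+04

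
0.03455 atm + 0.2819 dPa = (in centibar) 3.501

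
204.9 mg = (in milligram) 204.9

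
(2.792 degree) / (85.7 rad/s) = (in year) 1.803e-11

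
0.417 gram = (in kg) 0.000417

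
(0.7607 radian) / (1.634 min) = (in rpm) 0.07409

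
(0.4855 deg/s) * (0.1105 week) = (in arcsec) 1.168e+08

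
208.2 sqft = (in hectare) 0.001934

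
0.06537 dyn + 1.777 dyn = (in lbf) 4.142e-06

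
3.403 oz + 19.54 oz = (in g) 650.4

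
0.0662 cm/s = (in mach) 1.944e-06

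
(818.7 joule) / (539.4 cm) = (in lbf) 34.12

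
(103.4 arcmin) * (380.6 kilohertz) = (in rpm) 1.093e+05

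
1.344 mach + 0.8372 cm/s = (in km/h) 1648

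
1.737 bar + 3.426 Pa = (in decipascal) 1.737e+06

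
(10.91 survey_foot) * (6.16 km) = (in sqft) 2.205e+05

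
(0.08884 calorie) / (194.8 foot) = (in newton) 0.00626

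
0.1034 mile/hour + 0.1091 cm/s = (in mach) 0.000139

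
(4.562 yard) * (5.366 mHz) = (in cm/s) 2.238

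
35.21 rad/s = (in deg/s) 2017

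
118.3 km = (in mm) 1.183e+08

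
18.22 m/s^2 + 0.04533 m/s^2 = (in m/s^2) 18.27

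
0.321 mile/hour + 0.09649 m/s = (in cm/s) 24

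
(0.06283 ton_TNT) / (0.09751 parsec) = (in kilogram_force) 8.909e-09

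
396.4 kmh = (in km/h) 396.4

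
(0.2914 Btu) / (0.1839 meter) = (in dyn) 1.672e+08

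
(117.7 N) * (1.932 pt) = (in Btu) 7.603e-05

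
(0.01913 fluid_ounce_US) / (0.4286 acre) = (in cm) 3.262e-08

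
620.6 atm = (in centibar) 6.288e+04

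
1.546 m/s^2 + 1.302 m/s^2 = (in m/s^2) 2.848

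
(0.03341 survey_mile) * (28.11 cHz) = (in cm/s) 1511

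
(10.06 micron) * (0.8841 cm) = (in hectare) 8.894e-12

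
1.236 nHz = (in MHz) 1.236e-15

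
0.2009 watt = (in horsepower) 0.0002694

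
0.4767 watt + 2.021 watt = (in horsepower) 0.003349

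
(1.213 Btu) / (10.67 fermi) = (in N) 1.199e+17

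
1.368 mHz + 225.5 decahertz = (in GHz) 2.255e-06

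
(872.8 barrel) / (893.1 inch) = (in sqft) 65.84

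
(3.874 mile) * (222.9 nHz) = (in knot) 0.002701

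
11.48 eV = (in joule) 1.839e-18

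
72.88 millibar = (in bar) 0.07288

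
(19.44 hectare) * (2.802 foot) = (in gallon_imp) 3.652e+07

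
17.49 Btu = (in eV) 1.152e+23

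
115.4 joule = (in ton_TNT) 2.758e-08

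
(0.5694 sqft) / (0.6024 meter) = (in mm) 87.81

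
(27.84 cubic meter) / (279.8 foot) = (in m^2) 0.3264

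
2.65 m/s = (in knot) 5.151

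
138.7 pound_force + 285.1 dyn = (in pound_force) 138.7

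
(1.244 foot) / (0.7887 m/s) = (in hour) 0.0001335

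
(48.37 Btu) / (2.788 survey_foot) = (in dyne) 6.005e+09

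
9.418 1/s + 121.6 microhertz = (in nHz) 9.418e+09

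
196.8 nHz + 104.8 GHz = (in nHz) 1.048e+20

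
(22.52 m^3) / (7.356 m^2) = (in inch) 120.5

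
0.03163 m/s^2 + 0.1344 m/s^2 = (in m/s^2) 0.166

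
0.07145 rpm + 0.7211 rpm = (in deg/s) 4.755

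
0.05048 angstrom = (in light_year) 5.336e-28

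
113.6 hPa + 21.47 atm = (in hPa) 2.187e+04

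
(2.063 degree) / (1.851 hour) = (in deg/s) 0.0003096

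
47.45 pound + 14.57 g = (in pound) 47.48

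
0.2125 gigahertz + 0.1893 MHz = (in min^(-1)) 1.276e+10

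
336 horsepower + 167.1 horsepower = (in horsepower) 503.1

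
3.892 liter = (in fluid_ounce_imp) 137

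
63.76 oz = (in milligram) 1.808e+06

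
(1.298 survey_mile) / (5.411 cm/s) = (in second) 3.861e+04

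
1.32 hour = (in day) 0.055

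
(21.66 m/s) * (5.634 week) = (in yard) 8.071e+07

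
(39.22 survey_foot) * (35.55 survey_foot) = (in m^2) 129.5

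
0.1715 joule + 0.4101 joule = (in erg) 5.816e+06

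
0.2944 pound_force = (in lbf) 0.2944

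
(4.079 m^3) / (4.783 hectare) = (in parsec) 2.764e-21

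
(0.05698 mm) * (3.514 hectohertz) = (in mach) 5.88e-05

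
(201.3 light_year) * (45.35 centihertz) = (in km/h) 3.109e+18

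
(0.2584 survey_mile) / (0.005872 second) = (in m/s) 7.082e+04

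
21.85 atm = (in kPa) 2214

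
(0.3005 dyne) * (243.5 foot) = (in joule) 0.000223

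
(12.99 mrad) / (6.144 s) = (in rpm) 0.02019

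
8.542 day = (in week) 1.22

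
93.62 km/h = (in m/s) 26.01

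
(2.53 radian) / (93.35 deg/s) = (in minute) 0.02588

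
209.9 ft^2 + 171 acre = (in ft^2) 7.449e+06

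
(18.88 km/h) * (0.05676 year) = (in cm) 9.387e+08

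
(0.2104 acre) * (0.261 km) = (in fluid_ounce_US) 7.515e+09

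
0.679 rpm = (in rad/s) 0.0711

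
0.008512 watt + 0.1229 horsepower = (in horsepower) 0.1229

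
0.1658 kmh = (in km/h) 0.1658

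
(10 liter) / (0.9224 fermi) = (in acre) 2.679e+09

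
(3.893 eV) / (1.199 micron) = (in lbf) 1.169e-13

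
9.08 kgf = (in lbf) 20.02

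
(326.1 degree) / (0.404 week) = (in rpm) 0.0002224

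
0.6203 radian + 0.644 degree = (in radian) 0.6315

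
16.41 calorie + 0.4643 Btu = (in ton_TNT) 1.335e-07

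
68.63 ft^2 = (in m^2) 6.376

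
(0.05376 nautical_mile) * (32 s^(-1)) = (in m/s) 3186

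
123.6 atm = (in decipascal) 1.252e+08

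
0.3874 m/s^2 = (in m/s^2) 0.3874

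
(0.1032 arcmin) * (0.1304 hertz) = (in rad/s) 3.915e-06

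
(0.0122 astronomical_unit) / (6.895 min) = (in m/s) 4.412e+06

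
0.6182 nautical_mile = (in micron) 1.145e+09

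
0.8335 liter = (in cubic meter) 0.0008335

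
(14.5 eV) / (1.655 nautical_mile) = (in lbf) 1.704e-22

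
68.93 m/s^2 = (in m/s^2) 68.93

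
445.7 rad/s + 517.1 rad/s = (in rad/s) 962.8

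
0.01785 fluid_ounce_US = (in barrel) 3.32e-06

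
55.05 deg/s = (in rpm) 9.175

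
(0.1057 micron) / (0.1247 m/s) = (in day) 9.811e-12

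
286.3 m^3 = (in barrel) 1801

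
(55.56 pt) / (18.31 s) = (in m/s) 0.00107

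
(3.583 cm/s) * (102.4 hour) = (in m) 1.321e+04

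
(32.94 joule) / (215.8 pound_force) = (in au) 2.294e-13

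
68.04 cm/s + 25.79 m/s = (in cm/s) 2647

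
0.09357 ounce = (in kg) 0.002653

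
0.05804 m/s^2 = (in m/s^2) 0.05804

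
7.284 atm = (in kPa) 738.1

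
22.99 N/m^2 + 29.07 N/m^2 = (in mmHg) 0.3905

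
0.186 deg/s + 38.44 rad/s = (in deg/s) 2203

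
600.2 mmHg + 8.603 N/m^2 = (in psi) 11.61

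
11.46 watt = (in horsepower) 0.01537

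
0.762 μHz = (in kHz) 7.62e-10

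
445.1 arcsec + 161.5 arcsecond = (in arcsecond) 606.6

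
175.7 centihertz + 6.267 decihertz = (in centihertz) 238.4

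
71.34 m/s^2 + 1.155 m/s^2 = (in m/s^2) 72.5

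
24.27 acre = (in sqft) 1.057e+06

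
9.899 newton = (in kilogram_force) 1.009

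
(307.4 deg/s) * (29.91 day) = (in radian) 1.386e+07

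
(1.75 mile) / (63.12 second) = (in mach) 0.131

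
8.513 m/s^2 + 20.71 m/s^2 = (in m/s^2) 29.22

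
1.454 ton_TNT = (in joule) 6.084e+09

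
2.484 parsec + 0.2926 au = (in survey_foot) 2.515e+17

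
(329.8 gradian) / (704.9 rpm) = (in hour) 1.949e-05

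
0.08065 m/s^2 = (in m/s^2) 0.08065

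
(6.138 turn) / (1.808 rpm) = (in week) 0.0003368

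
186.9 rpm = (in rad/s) 19.57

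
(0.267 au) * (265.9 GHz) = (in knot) 2.065e+22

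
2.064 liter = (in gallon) 0.5453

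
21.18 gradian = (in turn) 0.05295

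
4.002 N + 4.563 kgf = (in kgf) 4.971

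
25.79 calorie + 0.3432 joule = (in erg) 1.082e+09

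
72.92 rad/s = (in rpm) 696.3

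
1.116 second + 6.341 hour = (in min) 380.5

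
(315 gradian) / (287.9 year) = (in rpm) 5.204e-09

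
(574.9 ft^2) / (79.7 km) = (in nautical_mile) 3.618e-07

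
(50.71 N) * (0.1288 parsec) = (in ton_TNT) 4.817e+07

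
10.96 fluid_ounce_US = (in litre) 0.3241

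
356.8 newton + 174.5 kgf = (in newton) 2068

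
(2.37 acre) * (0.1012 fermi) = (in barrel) 6.105e-12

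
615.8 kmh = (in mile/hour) 382.6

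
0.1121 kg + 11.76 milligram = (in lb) 0.2472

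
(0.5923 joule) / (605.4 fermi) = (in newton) 9.784e+11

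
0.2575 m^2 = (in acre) 6.363e-05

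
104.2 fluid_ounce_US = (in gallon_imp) 0.6778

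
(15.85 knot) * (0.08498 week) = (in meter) 4.191e+05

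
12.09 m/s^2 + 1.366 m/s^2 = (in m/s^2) 13.46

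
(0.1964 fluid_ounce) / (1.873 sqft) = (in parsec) 1.082e-21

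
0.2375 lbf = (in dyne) 1.056e+05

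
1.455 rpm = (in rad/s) 0.1524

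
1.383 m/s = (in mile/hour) 3.094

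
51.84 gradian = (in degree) 46.66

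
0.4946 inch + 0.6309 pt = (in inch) 0.5034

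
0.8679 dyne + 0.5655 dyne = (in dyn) 1.433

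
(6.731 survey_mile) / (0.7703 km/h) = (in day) 0.5859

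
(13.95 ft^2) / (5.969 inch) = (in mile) 0.005312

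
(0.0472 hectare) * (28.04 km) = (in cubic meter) 1.323e+07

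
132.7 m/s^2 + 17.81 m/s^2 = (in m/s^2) 150.5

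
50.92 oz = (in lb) 3.182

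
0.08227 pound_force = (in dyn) 3.66e+04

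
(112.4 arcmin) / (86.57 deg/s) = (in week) 3.578e-08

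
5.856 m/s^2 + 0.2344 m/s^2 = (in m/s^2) 6.09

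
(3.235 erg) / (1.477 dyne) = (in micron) 2.19e+04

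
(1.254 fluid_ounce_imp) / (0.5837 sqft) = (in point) 1.862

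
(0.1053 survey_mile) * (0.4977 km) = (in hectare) 8.434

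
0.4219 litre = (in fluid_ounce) 14.27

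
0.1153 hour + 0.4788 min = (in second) 443.8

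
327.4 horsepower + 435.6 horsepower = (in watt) 5.69e+05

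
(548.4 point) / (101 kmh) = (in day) 7.981e-08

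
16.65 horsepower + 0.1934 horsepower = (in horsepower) 16.84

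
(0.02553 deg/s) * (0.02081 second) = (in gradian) 0.0005903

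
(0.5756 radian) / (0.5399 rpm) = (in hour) 0.002828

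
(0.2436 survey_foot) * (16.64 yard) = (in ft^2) 12.16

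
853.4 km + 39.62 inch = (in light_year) 9.02e-11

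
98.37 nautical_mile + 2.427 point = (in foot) 5.977e+05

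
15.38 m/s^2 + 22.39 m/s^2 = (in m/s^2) 37.77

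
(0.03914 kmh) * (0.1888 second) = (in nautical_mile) 1.108e-06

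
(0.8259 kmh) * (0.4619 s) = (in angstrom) 1.06e+09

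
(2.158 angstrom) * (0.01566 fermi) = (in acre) 8.351e-31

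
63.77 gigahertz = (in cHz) 6.377e+12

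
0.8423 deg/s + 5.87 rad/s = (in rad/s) 5.885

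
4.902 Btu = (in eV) 3.228e+22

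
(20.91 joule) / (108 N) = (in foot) 0.6352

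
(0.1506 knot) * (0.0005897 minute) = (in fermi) 2.741e+12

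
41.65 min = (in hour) 0.6942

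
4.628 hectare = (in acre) 11.44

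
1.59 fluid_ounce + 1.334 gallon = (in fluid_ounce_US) 172.3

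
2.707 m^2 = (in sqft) 29.14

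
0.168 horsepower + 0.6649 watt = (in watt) 125.9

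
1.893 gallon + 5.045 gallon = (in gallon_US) 6.938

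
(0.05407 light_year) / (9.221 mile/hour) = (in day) 1.436e+09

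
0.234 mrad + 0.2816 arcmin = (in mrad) 0.3159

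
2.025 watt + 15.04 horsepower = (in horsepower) 15.04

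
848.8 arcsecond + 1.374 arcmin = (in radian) 0.004515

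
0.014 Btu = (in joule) 14.77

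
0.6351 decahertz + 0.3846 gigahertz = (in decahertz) 3.846e+07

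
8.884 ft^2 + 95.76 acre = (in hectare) 38.75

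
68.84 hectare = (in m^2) 6.884e+05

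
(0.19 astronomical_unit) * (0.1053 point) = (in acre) 260.9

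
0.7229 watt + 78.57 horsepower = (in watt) 5.859e+04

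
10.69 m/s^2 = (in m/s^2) 10.69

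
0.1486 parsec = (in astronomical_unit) 3.065e+04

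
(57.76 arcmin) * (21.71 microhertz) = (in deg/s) 2.09e-05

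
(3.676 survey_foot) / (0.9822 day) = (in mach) 3.878e-08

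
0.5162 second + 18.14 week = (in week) 18.14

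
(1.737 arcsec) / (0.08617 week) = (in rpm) 1.543e-09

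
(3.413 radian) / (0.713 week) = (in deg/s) 0.0004535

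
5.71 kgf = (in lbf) 12.59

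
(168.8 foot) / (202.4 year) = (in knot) 1.567e-08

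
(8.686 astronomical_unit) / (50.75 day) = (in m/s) 2.963e+05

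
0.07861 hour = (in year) 8.974e-06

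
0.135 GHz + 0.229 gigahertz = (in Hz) 3.64e+08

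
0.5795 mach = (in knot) 383.6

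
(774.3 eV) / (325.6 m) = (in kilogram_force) 3.885e-20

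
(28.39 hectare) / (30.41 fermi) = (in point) 2.646e+22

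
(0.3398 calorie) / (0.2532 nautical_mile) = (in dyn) 303.2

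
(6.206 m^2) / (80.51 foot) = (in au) 1.691e-12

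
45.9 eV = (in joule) 7.354e-18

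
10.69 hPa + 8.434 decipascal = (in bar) 0.0107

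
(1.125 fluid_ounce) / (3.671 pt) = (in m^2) 0.02569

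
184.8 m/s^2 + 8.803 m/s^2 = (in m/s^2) 193.6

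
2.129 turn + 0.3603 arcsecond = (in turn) 2.129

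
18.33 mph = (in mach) 0.02407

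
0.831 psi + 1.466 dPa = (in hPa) 57.3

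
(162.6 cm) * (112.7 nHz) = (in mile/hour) 4.099e-07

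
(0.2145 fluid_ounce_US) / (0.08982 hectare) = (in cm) 7.062e-07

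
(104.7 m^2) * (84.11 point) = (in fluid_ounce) 1.05e+05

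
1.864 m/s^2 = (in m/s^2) 1.864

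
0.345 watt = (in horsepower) 0.0004627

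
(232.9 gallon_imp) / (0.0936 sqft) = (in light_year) 1.287e-14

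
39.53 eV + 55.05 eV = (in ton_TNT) 3.622e-27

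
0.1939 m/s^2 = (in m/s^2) 0.1939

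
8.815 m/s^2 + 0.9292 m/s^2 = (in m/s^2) 9.744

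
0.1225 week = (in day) 0.8575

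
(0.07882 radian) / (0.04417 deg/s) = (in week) 0.0001691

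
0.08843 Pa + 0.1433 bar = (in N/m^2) 1.433e+04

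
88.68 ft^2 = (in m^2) 8.239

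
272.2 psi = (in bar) 18.77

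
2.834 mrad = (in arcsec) 584.6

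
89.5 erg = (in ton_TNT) 2.139e-15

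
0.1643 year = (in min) 8.636e+04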